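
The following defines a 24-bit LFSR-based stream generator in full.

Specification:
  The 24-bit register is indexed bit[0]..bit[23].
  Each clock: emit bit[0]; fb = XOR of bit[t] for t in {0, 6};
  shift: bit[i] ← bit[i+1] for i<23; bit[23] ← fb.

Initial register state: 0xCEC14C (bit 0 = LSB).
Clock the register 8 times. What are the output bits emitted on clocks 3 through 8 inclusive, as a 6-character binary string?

110010

reg_0 = 0xCEC14C
clock 1: out=0, reg = 0xE760A6
clock 2: out=0, reg = 0x73B053
clock 3: out=1, reg = 0x39D829
clock 4: out=1, reg = 0x9CEC14
clock 5: out=0, reg = 0x4E760A
clock 6: out=0, reg = 0x273B05
clock 7: out=1, reg = 0x939D82
clock 8: out=0, reg = 0x49CEC1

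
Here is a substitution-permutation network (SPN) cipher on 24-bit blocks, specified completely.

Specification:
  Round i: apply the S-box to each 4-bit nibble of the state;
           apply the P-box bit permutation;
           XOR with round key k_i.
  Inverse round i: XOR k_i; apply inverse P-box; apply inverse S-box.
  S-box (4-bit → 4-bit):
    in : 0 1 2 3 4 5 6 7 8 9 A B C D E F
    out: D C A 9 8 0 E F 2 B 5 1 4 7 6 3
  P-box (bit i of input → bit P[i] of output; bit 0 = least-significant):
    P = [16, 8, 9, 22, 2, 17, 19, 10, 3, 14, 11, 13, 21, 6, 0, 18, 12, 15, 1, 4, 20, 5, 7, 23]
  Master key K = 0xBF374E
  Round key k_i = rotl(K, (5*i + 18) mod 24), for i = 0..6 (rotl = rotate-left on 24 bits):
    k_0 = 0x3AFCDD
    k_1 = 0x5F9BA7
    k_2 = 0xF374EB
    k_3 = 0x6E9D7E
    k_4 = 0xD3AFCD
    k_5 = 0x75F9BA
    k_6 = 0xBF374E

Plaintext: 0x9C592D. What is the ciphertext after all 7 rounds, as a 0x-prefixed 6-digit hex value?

s_0 = plaintext = 0x9C592D
s_1 = Round(s_0, k_0) = 0xA99BF7
s_2 = Round(s_1, k_1) = 0x28087B
s_3 = Round(s_2, k_2) = 0x5CB0CE
s_4 = Round(s_3, k_3) = 0x46B674
s_5 = Round(s_4, k_4) = 0x3943DB
s_6 = Round(s_5, k_5) = 0xEA49A6
s_7 = Round(s_6, k_6) = 0xF344E0

0xF344E0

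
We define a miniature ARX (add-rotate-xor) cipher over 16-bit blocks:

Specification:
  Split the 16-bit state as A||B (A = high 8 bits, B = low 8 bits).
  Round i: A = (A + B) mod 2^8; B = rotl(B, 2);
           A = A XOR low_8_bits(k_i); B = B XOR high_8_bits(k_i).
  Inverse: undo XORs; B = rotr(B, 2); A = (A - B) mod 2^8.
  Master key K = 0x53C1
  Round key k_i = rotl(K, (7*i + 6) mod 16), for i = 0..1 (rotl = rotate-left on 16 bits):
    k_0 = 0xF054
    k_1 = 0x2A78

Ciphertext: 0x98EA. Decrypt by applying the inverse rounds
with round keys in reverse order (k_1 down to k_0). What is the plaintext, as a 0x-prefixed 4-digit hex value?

0xB430

s_0 = ciphertext = 0x98EA
s_1 = InvRound(s_0, k_1) = 0xB030
s_2 = InvRound(s_1, k_0) = 0xB430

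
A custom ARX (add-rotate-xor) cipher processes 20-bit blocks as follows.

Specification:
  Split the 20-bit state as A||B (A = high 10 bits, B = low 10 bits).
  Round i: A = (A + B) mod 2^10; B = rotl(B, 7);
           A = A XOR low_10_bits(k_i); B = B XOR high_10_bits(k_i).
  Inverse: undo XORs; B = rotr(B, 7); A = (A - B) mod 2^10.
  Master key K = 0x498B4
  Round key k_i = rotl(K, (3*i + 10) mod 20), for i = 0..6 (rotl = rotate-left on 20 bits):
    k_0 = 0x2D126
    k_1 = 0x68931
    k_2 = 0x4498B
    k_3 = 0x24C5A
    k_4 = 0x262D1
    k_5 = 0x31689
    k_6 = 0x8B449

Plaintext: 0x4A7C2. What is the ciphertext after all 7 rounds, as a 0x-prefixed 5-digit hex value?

0x30929

s_0 = plaintext = 0x4A7C2
s_1 = Round(s_0, k_0) = 0x735CC
s_2 = Round(s_1, k_1) = 0xAA39B
s_3 = Round(s_2, k_2) = 0xF20E1
s_4 = Round(s_3, k_3) = 0x3CC0F
s_5 = Round(s_4, k_4) = 0xF4F19
s_6 = Round(s_5, k_5) = 0x19426
s_7 = Round(s_6, k_6) = 0x30929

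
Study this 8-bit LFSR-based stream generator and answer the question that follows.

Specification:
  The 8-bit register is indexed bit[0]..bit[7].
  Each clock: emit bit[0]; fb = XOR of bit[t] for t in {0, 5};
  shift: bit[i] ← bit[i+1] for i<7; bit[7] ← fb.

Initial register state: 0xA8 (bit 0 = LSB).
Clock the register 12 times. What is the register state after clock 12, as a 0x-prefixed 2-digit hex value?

0x98

reg_0 = 0xA8
clock 1: out=0, reg = 0xD4
clock 2: out=0, reg = 0x6A
clock 3: out=0, reg = 0xB5
clock 4: out=1, reg = 0x5A
clock 5: out=0, reg = 0x2D
clock 6: out=1, reg = 0x16
clock 7: out=0, reg = 0x0B
clock 8: out=1, reg = 0x85
clock 9: out=1, reg = 0xC2
clock 10: out=0, reg = 0x61
clock 11: out=1, reg = 0x30
clock 12: out=0, reg = 0x98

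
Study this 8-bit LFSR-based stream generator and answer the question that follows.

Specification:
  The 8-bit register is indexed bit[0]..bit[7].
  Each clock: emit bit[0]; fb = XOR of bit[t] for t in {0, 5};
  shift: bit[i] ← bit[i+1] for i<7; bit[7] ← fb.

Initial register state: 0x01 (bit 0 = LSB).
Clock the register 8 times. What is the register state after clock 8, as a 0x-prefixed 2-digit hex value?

reg_0 = 0x01
clock 1: out=1, reg = 0x80
clock 2: out=0, reg = 0x40
clock 3: out=0, reg = 0x20
clock 4: out=0, reg = 0x90
clock 5: out=0, reg = 0x48
clock 6: out=0, reg = 0x24
clock 7: out=0, reg = 0x92
clock 8: out=0, reg = 0x49

0x49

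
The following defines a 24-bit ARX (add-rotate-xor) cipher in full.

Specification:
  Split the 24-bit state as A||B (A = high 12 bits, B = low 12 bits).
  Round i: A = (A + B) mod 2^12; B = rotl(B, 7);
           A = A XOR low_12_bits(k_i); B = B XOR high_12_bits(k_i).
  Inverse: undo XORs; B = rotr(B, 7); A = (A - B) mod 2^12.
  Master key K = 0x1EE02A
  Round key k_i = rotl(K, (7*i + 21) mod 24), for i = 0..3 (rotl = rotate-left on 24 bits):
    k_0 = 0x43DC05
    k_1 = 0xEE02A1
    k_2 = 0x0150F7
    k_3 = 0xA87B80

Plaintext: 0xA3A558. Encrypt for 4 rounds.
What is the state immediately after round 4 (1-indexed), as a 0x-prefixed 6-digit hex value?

s_0 = plaintext = 0xA3A558
s_1 = Round(s_0, k_0) = 0x397817
s_2 = Round(s_1, k_1) = 0x90F520
s_3 = Round(s_2, k_2) = 0xED803C
s_4 = Round(s_3, k_3) = 0x494486

0x494486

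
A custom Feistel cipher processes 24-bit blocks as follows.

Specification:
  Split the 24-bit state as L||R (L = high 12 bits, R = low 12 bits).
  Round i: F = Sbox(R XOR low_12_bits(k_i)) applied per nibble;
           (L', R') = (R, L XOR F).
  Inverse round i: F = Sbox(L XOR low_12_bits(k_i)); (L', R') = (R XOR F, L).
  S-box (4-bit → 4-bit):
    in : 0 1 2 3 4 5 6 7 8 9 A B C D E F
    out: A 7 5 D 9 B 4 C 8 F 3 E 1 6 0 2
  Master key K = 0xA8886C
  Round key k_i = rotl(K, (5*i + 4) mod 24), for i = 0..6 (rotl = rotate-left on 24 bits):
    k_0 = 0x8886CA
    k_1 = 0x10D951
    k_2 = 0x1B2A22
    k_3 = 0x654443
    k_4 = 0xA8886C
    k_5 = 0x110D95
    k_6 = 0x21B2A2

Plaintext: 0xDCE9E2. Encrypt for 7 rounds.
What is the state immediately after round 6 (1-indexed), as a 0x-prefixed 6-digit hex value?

s_0 = plaintext = 0xDCE9E2
s_1 = Round(s_0, k_0) = 0x9E2F96
s_2 = Round(s_1, k_1) = 0xF96DFE
s_3 = Round(s_2, k_2) = 0xDFE3F7
s_4 = Round(s_3, k_3) = 0x3F7117
s_5 = Round(s_4, k_4) = 0x117C39
s_6 = Round(s_5, k_5) = 0xC39626
s_7 = Round(s_6, k_6) = 0x6265B0

0xC39626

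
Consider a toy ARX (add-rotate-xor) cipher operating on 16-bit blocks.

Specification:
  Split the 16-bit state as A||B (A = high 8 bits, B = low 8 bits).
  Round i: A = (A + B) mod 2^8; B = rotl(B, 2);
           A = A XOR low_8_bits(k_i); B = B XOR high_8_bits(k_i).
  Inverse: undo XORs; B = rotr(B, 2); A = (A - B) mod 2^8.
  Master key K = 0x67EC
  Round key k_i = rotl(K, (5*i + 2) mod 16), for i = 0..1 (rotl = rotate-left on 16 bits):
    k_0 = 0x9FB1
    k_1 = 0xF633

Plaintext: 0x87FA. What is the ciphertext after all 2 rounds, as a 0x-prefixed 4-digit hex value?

s_0 = plaintext = 0x87FA
s_1 = Round(s_0, k_0) = 0x3074
s_2 = Round(s_1, k_1) = 0x9727

0x9727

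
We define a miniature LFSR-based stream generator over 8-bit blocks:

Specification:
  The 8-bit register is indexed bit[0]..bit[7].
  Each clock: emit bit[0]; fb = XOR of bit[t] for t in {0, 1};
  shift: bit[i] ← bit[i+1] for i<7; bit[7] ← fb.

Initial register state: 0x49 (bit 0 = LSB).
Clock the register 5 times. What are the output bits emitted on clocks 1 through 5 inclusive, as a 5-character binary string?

10010

reg_0 = 0x49
clock 1: out=1, reg = 0xA4
clock 2: out=0, reg = 0x52
clock 3: out=0, reg = 0xA9
clock 4: out=1, reg = 0xD4
clock 5: out=0, reg = 0x6A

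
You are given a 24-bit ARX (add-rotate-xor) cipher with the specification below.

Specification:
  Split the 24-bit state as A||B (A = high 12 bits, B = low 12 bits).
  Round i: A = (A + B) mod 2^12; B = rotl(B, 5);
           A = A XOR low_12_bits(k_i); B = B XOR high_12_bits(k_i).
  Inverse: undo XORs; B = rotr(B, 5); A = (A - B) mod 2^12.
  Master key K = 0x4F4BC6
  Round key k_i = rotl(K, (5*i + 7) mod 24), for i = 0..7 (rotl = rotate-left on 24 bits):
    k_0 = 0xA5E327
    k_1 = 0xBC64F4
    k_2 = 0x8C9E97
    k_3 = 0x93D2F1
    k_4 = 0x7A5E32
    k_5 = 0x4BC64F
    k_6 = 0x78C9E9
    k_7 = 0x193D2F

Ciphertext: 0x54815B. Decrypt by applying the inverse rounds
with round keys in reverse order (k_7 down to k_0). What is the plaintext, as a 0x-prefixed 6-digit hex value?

0x93335C

s_0 = ciphertext = 0x54815B
s_1 = InvRound(s_0, k_7) = 0x461406
s_2 = InvRound(s_1, k_6) = 0x86C51C
s_3 = InvRound(s_2, k_5) = 0xE1600D
s_4 = InvRound(s_3, k_4) = 0xBE743D
s_5 = InvRound(s_4, k_3) = 0x8AE068
s_6 = InvRound(s_5, k_2) = 0x5740C5
s_7 = InvRound(s_6, k_1) = 0xFA81D8
s_8 = InvRound(s_7, k_0) = 0x93335C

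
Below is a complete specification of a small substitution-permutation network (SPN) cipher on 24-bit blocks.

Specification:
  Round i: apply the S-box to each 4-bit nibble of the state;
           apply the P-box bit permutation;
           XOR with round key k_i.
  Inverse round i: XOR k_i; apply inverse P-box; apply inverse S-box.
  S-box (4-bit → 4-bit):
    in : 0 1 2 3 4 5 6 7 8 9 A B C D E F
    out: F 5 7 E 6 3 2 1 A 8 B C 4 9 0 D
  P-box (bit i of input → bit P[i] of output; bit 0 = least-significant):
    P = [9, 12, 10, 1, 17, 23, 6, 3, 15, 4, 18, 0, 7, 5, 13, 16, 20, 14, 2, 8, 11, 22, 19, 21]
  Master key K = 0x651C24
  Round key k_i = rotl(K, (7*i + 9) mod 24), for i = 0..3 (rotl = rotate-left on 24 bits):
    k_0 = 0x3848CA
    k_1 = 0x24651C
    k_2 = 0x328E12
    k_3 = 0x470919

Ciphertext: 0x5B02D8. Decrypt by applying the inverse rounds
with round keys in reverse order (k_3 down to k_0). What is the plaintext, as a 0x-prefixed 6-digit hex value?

s_0 = ciphertext = 0x5B02D8
s_1 = InvRound(s_0, k_3) = 0x1D7BC7
s_2 = InvRound(s_1, k_2) = 0xB3F014
s_3 = InvRound(s_2, k_1) = 0xED91A4
s_4 = InvRound(s_3, k_0) = 0x508138

0x508138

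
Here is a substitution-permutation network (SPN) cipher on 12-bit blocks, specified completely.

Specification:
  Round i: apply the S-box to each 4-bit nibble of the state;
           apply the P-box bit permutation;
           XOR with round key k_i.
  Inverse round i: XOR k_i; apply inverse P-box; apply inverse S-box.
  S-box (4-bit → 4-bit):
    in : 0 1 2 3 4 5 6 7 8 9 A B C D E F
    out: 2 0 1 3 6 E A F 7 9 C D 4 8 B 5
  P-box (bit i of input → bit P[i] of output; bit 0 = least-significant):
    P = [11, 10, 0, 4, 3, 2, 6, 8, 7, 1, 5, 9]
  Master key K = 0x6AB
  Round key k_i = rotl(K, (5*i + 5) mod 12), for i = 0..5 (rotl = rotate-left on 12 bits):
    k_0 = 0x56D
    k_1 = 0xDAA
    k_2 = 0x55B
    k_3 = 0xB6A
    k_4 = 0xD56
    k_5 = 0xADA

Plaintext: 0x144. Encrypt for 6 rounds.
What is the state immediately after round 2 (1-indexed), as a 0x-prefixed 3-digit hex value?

0x1A3

s_0 = plaintext = 0x144
s_1 = Round(s_0, k_0) = 0x128
s_2 = Round(s_1, k_1) = 0x1A3
s_3 = Round(s_2, k_2) = 0x81B
s_4 = Round(s_3, k_3) = 0x3D9
s_5 = Round(s_4, k_4) = 0x4C4
s_6 = Round(s_5, k_5) = 0xEB9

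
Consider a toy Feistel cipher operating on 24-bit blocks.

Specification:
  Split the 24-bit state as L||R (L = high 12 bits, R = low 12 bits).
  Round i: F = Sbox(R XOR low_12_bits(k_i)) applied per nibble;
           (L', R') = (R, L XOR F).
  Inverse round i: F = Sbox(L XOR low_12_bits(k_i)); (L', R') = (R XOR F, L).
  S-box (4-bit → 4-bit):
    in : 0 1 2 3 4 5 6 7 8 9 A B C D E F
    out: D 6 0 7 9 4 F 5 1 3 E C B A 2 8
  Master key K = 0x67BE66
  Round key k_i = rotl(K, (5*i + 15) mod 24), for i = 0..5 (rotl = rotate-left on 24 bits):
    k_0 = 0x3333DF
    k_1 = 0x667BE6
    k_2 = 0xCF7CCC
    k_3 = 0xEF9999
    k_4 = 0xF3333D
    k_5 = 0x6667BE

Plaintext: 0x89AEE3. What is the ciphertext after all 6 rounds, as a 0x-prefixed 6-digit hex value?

s_0 = plaintext = 0x89AEE3
s_1 = Round(s_0, k_0) = 0xEE32E1
s_2 = Round(s_1, k_1) = 0x2E1D36
s_3 = Round(s_2, k_2) = 0xD3646F
s_4 = Round(s_3, k_3) = 0x46F7B9
s_5 = Round(s_4, k_4) = 0x7B9D76
s_6 = Round(s_5, k_5) = 0xD76908

0xD76908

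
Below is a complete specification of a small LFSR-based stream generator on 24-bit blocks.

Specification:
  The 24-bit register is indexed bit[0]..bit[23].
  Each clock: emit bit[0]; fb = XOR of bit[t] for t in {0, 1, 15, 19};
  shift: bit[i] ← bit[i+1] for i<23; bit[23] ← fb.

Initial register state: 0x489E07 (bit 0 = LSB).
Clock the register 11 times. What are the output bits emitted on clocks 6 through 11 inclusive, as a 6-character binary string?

000011

reg_0 = 0x489E07
clock 1: out=1, reg = 0x244F03
clock 2: out=1, reg = 0x122781
clock 3: out=1, reg = 0x8913C0
clock 4: out=0, reg = 0xC489E0
clock 5: out=0, reg = 0xE244F0
clock 6: out=0, reg = 0x712278
clock 7: out=0, reg = 0x38913C
clock 8: out=0, reg = 0x1C489E
clock 9: out=0, reg = 0x0E244F
clock 10: out=1, reg = 0x871227
clock 11: out=1, reg = 0x438913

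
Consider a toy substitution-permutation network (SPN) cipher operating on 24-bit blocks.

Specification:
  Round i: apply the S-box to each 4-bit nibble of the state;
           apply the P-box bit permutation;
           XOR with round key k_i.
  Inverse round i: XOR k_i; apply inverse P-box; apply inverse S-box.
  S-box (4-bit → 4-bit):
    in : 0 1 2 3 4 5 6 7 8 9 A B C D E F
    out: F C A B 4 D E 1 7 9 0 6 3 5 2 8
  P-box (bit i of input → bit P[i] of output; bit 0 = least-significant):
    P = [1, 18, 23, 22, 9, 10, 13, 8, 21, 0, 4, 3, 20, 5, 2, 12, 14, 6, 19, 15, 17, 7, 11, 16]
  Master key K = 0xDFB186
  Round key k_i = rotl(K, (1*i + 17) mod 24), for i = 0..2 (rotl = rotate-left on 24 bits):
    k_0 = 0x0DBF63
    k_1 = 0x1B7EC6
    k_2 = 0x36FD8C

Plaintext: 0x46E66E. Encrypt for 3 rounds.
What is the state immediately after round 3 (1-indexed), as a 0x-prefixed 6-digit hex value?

s_0 = plaintext = 0x46E66E
s_1 = Round(s_0, k_0) = 0x01121A
s_2 = Round(s_1, k_1) = 0x10C74B
s_3 = Round(s_2, k_2) = 0x8B15EC

0x8B15EC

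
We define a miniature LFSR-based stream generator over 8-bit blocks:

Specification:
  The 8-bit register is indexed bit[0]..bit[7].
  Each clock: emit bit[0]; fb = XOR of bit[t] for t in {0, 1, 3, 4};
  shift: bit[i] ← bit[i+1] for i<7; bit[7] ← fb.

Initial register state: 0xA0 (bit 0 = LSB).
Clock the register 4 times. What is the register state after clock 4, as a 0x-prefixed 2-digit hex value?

reg_0 = 0xA0
clock 1: out=0, reg = 0x50
clock 2: out=0, reg = 0xA8
clock 3: out=0, reg = 0xD4
clock 4: out=0, reg = 0xEA

0xEA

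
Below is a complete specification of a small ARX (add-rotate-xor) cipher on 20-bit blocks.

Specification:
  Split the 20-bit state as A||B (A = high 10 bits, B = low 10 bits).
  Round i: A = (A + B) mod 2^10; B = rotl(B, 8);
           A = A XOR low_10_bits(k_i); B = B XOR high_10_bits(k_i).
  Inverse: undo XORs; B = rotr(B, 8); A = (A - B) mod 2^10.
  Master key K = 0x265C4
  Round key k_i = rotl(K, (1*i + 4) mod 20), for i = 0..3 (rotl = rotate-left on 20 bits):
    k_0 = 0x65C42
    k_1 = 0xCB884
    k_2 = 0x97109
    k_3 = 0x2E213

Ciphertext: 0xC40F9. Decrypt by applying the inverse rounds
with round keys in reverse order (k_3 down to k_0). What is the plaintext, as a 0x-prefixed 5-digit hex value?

s_0 = ciphertext = 0xC40F9
s_1 = InvRound(s_0, k_3) = 0xFFD04
s_2 = InvRound(s_1, k_2) = 0x64D63
s_3 = InvRound(s_2, k_1) = 0xF8536
s_4 = InvRound(s_3, k_0) = 0x47E84

0x47E84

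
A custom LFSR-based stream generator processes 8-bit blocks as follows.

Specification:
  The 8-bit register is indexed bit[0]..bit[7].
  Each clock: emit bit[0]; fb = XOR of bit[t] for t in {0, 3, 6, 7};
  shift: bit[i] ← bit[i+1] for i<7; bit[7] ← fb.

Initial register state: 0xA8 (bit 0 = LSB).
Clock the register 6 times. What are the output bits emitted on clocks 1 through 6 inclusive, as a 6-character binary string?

000101

reg_0 = 0xA8
clock 1: out=0, reg = 0x54
clock 2: out=0, reg = 0xAA
clock 3: out=0, reg = 0x55
clock 4: out=1, reg = 0x2A
clock 5: out=0, reg = 0x95
clock 6: out=1, reg = 0x4A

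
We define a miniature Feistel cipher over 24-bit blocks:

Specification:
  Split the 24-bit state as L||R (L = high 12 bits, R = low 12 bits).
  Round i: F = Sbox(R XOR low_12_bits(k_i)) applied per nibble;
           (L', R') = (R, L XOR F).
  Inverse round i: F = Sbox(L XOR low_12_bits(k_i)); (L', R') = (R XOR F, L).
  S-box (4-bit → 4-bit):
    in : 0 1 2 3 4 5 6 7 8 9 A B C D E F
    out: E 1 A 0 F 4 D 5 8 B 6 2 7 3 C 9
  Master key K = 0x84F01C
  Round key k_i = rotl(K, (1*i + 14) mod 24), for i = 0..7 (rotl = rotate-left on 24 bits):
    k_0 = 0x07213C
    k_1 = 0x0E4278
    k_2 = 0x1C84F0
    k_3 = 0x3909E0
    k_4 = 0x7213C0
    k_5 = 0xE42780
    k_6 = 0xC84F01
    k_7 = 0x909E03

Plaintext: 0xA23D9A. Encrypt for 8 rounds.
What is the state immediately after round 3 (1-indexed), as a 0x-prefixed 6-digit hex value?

0x49739B

s_0 = plaintext = 0xA23D9A
s_1 = Round(s_0, k_0) = 0xD9AD4E
s_2 = Round(s_1, k_1) = 0xD4E497
s_3 = Round(s_2, k_2) = 0x49739B
s_4 = Round(s_3, k_3) = 0x39B2C5
s_5 = Round(s_4, k_4) = 0x2C527F
s_6 = Round(s_5, k_5) = 0x27F65C
s_7 = Round(s_6, k_6) = 0x65C93C
s_8 = Round(s_7, k_7) = 0x93C355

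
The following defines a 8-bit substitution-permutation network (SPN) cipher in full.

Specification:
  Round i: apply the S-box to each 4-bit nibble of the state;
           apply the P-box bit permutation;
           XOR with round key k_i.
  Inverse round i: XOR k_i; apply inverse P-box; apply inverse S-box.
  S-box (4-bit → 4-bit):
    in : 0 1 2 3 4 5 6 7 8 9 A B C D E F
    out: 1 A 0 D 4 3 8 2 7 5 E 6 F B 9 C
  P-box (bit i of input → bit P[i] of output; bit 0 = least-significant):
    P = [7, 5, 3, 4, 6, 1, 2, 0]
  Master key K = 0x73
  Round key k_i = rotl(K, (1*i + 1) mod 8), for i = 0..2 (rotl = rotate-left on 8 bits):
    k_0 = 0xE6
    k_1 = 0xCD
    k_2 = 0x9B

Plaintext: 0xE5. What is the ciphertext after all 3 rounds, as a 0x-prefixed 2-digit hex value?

0x2C

s_0 = plaintext = 0xE5
s_1 = Round(s_0, k_0) = 0x07
s_2 = Round(s_1, k_1) = 0xAD
s_3 = Round(s_2, k_2) = 0x2C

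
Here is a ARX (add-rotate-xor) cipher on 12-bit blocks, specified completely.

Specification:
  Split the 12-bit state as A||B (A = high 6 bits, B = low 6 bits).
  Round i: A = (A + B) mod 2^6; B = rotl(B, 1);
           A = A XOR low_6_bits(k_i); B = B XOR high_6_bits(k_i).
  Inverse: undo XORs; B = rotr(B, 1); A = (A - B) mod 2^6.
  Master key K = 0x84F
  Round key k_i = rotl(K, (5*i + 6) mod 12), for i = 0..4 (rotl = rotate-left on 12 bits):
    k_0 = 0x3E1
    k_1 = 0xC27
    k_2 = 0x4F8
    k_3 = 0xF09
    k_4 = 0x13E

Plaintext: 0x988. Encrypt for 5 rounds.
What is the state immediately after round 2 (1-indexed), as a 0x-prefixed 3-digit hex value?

s_0 = plaintext = 0x988
s_1 = Round(s_0, k_0) = 0x3DF
s_2 = Round(s_1, k_1) = 0x24E
s_3 = Round(s_2, k_2) = 0xBCF
s_4 = Round(s_3, k_3) = 0xDE2
s_5 = Round(s_4, k_4) = 0x9C1

0x24E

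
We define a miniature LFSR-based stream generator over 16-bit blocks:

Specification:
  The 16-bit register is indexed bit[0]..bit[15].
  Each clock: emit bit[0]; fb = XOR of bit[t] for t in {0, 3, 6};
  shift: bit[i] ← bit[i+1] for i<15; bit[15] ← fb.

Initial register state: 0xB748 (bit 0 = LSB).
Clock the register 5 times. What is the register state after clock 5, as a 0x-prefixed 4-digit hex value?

reg_0 = 0xB748
clock 1: out=0, reg = 0x5BA4
clock 2: out=0, reg = 0x2DD2
clock 3: out=0, reg = 0x96E9
clock 4: out=1, reg = 0xCB74
clock 5: out=0, reg = 0xE5BA

0xE5BA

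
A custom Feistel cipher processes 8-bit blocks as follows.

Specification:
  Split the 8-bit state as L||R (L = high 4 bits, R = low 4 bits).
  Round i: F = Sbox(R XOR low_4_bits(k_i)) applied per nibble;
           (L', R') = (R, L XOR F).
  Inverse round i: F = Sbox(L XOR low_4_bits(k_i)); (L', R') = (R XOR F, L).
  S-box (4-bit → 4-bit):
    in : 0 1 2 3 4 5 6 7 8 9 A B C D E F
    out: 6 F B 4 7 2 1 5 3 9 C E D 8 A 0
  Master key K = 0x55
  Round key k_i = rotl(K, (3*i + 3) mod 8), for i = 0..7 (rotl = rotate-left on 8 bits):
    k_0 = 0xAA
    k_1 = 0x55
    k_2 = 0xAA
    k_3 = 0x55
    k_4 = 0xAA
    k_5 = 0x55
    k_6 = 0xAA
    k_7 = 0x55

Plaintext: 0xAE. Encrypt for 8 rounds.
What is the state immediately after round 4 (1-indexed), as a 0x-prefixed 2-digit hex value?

s_0 = plaintext = 0xAE
s_1 = Round(s_0, k_0) = 0xED
s_2 = Round(s_1, k_1) = 0xDD
s_3 = Round(s_2, k_2) = 0xD8
s_4 = Round(s_3, k_3) = 0x85
s_5 = Round(s_4, k_4) = 0x58
s_6 = Round(s_5, k_5) = 0x8D
s_7 = Round(s_6, k_6) = 0xDD
s_8 = Round(s_7, k_7) = 0xDE

0x85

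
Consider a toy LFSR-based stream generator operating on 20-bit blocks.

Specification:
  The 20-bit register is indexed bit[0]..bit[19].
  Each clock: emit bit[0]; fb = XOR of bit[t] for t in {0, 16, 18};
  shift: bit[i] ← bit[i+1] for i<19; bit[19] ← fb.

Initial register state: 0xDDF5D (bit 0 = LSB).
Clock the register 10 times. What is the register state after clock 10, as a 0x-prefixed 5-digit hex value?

0x77F77

reg_0 = 0xDDF5D
clock 1: out=1, reg = 0xEEFAE
clock 2: out=0, reg = 0xF77D7
clock 3: out=1, reg = 0xFBBEB
clock 4: out=1, reg = 0xFDDF5
clock 5: out=1, reg = 0xFEEFA
clock 6: out=0, reg = 0x7F77D
clock 7: out=1, reg = 0xBFBBE
clock 8: out=0, reg = 0xDFDDF
clock 9: out=1, reg = 0xEFEEF
clock 10: out=1, reg = 0x77F77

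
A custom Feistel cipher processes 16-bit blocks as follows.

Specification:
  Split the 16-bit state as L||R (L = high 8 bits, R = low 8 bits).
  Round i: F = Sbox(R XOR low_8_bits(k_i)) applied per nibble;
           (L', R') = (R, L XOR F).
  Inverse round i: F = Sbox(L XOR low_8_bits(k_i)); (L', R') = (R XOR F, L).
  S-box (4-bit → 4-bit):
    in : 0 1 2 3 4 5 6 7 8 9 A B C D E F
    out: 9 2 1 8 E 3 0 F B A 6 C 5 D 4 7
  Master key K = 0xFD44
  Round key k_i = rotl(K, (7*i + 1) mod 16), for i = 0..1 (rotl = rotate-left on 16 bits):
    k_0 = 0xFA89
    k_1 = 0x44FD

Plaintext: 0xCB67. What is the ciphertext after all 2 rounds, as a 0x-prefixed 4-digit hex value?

s_0 = plaintext = 0xCB67
s_1 = Round(s_0, k_0) = 0x678F
s_2 = Round(s_1, k_1) = 0x8F96

0x8F96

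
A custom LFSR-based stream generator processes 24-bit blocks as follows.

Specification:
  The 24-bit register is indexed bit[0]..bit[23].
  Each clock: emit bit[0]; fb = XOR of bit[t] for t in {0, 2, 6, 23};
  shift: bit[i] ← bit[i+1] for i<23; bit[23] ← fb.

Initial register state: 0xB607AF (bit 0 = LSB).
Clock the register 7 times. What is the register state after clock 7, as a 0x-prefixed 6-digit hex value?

0x936C0F

reg_0 = 0xB607AF
clock 1: out=1, reg = 0xDB03D7
clock 2: out=1, reg = 0x6D81EB
clock 3: out=1, reg = 0x36C0F5
clock 4: out=1, reg = 0x9B607A
clock 5: out=0, reg = 0x4DB03D
clock 6: out=1, reg = 0x26D81E
clock 7: out=0, reg = 0x936C0F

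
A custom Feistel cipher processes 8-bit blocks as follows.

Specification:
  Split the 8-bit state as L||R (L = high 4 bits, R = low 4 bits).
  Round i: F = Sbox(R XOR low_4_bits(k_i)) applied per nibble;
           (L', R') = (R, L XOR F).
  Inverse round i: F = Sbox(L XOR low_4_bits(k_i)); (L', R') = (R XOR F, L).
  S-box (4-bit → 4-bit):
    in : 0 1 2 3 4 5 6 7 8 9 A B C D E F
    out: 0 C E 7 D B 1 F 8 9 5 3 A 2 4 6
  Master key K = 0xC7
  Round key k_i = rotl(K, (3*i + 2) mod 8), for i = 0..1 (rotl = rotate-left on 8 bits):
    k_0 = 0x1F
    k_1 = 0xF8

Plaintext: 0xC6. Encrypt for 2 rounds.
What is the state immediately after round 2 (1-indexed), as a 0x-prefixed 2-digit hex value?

s_0 = plaintext = 0xC6
s_1 = Round(s_0, k_0) = 0x65
s_2 = Round(s_1, k_1) = 0x54

0x54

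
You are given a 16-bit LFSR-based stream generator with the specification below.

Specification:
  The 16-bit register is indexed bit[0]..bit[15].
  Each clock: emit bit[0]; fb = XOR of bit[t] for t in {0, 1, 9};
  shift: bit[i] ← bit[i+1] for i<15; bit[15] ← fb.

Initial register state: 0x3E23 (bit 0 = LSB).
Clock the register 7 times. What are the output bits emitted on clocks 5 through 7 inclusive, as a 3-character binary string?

010

reg_0 = 0x3E23
clock 1: out=1, reg = 0x9F11
clock 2: out=1, reg = 0x4F88
clock 3: out=0, reg = 0xA7C4
clock 4: out=0, reg = 0xD3E2
clock 5: out=0, reg = 0x69F1
clock 6: out=1, reg = 0xB4F8
clock 7: out=0, reg = 0x5A7C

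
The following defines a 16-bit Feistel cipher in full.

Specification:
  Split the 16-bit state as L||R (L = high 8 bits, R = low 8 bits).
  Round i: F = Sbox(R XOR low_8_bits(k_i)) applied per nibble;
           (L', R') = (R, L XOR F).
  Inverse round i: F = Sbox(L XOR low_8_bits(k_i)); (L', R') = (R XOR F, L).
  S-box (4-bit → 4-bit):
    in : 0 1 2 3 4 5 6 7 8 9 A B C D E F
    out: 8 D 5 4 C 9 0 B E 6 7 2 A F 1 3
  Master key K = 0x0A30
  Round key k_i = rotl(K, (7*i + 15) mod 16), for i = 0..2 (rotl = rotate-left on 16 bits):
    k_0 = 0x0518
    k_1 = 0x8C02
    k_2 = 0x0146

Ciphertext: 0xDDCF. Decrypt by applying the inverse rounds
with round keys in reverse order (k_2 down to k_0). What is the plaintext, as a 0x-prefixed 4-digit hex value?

0x8DAE

s_0 = ciphertext = 0xDDCF
s_1 = InvRound(s_0, k_2) = 0xADDD
s_2 = InvRound(s_1, k_1) = 0xAEAD
s_3 = InvRound(s_2, k_0) = 0x8DAE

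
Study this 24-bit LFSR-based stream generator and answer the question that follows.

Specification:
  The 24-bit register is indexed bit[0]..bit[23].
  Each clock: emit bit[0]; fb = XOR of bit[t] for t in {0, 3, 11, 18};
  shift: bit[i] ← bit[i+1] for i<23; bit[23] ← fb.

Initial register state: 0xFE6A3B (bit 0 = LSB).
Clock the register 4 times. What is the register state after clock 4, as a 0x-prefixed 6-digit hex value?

0xEFE6A3

reg_0 = 0xFE6A3B
clock 1: out=1, reg = 0x7F351D
clock 2: out=1, reg = 0xBF9A8E
clock 3: out=0, reg = 0xDFCD47
clock 4: out=1, reg = 0xEFE6A3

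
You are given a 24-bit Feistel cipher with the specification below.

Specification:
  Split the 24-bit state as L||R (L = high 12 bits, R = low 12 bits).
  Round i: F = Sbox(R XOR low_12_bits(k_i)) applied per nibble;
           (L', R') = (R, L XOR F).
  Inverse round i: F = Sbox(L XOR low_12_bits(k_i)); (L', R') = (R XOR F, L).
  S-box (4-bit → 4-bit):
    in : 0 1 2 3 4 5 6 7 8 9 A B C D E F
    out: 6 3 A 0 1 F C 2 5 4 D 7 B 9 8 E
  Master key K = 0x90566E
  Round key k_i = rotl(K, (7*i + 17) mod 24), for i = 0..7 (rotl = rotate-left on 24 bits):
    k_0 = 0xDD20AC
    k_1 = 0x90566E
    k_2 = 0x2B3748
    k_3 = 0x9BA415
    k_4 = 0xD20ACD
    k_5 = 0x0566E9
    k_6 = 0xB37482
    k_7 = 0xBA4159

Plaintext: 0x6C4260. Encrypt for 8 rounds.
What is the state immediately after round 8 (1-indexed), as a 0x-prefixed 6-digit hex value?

s_0 = plaintext = 0x6C4260
s_1 = Round(s_0, k_0) = 0x260C7F
s_2 = Round(s_1, k_1) = 0xC7FF53
s_3 = Round(s_2, k_2) = 0xF53948
s_4 = Round(s_3, k_3) = 0x9486AA
s_5 = Round(s_4, k_4) = 0x6AA28A
s_6 = Round(s_5, k_5) = 0x28A76A
s_7 = Round(s_6, k_6) = 0x76A20F
s_8 = Round(s_7, k_7) = 0x20F796

0x20F796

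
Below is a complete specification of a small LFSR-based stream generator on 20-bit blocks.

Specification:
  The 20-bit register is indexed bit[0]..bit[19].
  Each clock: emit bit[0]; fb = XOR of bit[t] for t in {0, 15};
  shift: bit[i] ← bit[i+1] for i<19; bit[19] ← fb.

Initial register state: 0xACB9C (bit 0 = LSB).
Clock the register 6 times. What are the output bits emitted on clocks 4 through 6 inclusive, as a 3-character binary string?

reg_0 = 0xACB9C
clock 1: out=0, reg = 0xD65CE
clock 2: out=0, reg = 0x6B2E7
clock 3: out=1, reg = 0x35973
clock 4: out=1, reg = 0x9ACB9
clock 5: out=1, reg = 0x4D65C
clock 6: out=0, reg = 0xA6B2E

110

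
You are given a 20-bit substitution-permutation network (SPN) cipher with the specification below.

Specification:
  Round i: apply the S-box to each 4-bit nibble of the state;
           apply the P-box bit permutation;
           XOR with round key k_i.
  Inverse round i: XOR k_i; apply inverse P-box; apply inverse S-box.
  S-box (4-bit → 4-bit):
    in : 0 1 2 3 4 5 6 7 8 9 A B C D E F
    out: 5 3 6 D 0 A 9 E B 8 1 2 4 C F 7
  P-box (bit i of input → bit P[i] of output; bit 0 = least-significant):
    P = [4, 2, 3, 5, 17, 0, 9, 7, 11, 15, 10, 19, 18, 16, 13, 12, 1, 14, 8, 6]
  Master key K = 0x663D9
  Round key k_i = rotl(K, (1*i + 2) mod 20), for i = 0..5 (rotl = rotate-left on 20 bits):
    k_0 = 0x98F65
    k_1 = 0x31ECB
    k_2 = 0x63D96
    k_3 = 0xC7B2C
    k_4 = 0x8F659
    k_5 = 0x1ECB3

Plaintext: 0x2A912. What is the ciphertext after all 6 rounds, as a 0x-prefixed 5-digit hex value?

0x5823D

s_0 = plaintext = 0x2A912
s_1 = Round(s_0, k_0) = 0x7CE68
s_2 = Round(s_1, k_1) = 0x9F33F
s_3 = Round(s_2, k_2) = 0x9134A
s_4 = Round(s_3, k_3) = 0x1777C
s_5 = Round(s_4, k_4) = 0x100D2
s_6 = Round(s_5, k_5) = 0x5823D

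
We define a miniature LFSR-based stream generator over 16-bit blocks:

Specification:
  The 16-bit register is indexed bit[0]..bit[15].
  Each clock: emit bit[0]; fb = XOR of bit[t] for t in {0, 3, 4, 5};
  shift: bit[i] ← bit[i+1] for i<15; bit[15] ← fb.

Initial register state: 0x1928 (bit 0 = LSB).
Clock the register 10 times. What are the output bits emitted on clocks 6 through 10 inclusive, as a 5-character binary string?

10010

reg_0 = 0x1928
clock 1: out=0, reg = 0x0C94
clock 2: out=0, reg = 0x864A
clock 3: out=0, reg = 0xC325
clock 4: out=1, reg = 0x6192
clock 5: out=0, reg = 0xB0C9
clock 6: out=1, reg = 0x5864
clock 7: out=0, reg = 0xAC32
clock 8: out=0, reg = 0x5619
clock 9: out=1, reg = 0xAB0C
clock 10: out=0, reg = 0xD586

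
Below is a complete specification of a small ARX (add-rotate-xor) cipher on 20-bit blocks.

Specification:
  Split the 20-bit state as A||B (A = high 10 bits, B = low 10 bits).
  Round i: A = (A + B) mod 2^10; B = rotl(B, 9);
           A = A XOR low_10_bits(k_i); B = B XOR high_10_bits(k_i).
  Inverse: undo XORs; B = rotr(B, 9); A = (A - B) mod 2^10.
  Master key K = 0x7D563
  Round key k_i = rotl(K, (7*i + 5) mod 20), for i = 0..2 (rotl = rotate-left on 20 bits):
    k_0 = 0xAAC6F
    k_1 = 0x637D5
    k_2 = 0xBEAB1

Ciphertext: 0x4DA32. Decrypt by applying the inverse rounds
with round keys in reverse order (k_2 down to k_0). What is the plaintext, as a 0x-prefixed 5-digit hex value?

0x19123

s_0 = ciphertext = 0x4DA32
s_1 = InvRound(s_0, k_2) = 0x7DD90
s_2 = InvRound(s_1, k_1) = 0x7A03A
s_3 = InvRound(s_2, k_0) = 0x19123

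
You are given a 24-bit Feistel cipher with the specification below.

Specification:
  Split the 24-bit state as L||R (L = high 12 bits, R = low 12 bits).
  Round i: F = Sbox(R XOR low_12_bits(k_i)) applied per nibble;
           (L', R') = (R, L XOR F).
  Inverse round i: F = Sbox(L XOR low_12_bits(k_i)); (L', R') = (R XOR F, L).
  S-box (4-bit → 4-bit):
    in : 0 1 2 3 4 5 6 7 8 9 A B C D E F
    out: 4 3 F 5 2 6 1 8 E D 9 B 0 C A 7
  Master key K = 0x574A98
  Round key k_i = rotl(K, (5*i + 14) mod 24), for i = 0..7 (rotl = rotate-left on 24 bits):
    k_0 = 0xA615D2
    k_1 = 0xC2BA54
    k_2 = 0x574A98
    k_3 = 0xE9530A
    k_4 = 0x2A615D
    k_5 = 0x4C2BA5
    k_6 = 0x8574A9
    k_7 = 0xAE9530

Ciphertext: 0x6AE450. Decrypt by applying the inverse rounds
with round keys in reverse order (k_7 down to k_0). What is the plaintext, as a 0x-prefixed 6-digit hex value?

0x8D9F1F

s_0 = ciphertext = 0x6AE450
s_1 = InvRound(s_0, k_7) = 0x18A6AE
s_2 = InvRound(s_1, k_6) = 0x05B18A
s_3 = InvRound(s_2, k_5) = 0xAF005B
s_4 = InvRound(s_3, k_4) = 0xBC7AF0
s_5 = InvRound(s_4, k_3) = 0x4FCBC7
s_6 = InvRound(s_5, k_2) = 0x1D54FC
s_7 = InvRound(s_6, k_1) = 0xF1F1D5
s_8 = InvRound(s_7, k_0) = 0x8D9F1F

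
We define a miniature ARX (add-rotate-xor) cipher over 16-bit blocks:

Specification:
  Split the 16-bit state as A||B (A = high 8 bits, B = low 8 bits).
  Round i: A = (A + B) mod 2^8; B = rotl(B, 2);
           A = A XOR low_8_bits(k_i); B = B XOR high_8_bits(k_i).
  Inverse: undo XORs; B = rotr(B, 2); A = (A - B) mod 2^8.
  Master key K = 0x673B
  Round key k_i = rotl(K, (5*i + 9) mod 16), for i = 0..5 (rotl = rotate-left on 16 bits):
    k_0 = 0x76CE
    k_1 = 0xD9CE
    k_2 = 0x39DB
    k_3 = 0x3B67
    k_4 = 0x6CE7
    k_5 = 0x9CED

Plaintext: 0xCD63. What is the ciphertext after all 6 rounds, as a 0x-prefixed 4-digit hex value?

s_0 = plaintext = 0xCD63
s_1 = Round(s_0, k_0) = 0xFEFB
s_2 = Round(s_1, k_1) = 0x3736
s_3 = Round(s_2, k_2) = 0xB6E1
s_4 = Round(s_3, k_3) = 0xF0BC
s_5 = Round(s_4, k_4) = 0x4B9E
s_6 = Round(s_5, k_5) = 0x04E6

0x04E6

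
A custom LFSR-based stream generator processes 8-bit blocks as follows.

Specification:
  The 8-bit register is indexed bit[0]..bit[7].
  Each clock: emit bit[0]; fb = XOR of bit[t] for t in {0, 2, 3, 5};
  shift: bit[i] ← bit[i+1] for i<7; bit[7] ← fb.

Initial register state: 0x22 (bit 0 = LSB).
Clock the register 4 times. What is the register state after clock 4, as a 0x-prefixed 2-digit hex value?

0x72

reg_0 = 0x22
clock 1: out=0, reg = 0x91
clock 2: out=1, reg = 0xC8
clock 3: out=0, reg = 0xE4
clock 4: out=0, reg = 0x72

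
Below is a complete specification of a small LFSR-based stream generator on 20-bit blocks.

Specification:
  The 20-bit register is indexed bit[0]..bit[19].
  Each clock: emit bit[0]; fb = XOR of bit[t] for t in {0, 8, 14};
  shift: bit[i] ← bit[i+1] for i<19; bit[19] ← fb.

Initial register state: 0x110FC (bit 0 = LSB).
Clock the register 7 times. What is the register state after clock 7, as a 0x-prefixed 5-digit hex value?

0xD0221

reg_0 = 0x110FC
clock 1: out=0, reg = 0x0887E
clock 2: out=0, reg = 0x0443F
clock 3: out=1, reg = 0x0221F
clock 4: out=1, reg = 0x8110F
clock 5: out=1, reg = 0x40887
clock 6: out=1, reg = 0xA0443
clock 7: out=1, reg = 0xD0221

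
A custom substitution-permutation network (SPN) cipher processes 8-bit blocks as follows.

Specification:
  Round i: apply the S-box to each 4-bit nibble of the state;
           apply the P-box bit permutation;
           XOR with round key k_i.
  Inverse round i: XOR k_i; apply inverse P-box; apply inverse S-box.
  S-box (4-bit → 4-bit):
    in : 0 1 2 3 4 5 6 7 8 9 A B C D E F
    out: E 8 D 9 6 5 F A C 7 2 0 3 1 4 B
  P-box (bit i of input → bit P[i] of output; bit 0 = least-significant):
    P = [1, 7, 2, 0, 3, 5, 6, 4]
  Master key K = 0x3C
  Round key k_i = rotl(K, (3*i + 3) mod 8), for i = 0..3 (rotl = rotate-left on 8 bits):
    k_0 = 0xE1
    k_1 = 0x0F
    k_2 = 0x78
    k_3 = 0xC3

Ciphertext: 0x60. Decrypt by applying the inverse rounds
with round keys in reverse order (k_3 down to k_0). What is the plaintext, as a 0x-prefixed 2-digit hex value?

s_0 = ciphertext = 0x60
s_1 = InvRound(s_0, k_3) = 0xAF
s_2 = InvRound(s_1, k_2) = 0x86
s_3 = InvRound(s_2, k_1) = 0xD7
s_4 = InvRound(s_3, k_0) = 0x75

0x75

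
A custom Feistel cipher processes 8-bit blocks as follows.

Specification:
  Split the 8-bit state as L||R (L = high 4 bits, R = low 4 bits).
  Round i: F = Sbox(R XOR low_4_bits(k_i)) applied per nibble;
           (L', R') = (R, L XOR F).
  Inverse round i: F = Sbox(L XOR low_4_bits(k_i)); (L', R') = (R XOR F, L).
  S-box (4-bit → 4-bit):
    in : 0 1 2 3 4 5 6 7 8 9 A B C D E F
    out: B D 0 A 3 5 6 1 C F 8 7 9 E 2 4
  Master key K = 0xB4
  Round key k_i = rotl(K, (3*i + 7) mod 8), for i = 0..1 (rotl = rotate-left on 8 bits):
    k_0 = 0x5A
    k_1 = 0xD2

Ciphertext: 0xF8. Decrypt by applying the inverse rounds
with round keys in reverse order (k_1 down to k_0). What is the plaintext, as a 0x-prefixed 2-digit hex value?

0x66

s_0 = ciphertext = 0xF8
s_1 = InvRound(s_0, k_1) = 0x6F
s_2 = InvRound(s_1, k_0) = 0x66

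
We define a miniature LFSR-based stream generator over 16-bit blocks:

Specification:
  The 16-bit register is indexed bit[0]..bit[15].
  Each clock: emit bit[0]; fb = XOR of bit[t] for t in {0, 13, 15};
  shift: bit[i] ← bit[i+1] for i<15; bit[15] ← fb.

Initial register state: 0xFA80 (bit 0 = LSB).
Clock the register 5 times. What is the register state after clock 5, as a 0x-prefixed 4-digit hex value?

0x97D4

reg_0 = 0xFA80
clock 1: out=0, reg = 0x7D40
clock 2: out=0, reg = 0xBEA0
clock 3: out=0, reg = 0x5F50
clock 4: out=0, reg = 0x2FA8
clock 5: out=0, reg = 0x97D4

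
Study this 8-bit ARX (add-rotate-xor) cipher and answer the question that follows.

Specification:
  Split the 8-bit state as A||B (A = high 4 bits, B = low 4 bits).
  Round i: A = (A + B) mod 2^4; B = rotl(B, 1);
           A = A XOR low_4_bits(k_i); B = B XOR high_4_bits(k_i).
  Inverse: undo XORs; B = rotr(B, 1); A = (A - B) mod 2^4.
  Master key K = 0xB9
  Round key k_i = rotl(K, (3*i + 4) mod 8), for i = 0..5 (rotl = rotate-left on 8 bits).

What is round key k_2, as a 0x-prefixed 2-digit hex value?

K = 0xB9
k_0 = rotl(K, (3*0+4) mod 8) = rotl(K, 4) = 0x9B
k_1 = rotl(K, (3*1+4) mod 8) = rotl(K, 7) = 0xDC
k_2 = rotl(K, (3*2+4) mod 8) = rotl(K, 2) = 0xE6

0xE6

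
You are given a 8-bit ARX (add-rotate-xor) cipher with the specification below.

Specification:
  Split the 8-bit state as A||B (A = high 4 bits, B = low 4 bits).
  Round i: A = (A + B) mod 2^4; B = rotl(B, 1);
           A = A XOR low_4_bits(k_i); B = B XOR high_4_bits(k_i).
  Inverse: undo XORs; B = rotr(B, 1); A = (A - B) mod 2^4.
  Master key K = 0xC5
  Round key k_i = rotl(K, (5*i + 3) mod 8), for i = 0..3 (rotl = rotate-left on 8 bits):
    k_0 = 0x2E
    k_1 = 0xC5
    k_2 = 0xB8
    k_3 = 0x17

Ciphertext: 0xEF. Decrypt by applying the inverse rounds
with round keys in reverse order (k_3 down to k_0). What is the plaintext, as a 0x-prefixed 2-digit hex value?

0x7B

s_0 = ciphertext = 0xEF
s_1 = InvRound(s_0, k_3) = 0x27
s_2 = InvRound(s_1, k_2) = 0x46
s_3 = InvRound(s_2, k_1) = 0xC5
s_4 = InvRound(s_3, k_0) = 0x7B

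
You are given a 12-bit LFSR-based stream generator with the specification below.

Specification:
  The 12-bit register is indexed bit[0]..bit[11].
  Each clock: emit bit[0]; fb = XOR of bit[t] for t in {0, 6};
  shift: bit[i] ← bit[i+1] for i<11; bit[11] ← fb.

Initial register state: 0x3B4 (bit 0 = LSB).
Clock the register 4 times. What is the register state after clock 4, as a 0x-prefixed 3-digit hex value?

0xA3B

reg_0 = 0x3B4
clock 1: out=0, reg = 0x1DA
clock 2: out=0, reg = 0x8ED
clock 3: out=1, reg = 0x476
clock 4: out=0, reg = 0xA3B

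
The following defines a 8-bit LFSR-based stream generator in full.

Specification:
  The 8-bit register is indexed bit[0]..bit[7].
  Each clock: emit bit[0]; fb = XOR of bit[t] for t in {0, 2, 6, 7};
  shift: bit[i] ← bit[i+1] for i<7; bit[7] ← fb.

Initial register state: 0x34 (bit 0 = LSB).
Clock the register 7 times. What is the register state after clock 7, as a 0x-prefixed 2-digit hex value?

reg_0 = 0x34
clock 1: out=0, reg = 0x9A
clock 2: out=0, reg = 0xCD
clock 3: out=1, reg = 0x66
clock 4: out=0, reg = 0x33
clock 5: out=1, reg = 0x99
clock 6: out=1, reg = 0x4C
clock 7: out=0, reg = 0x26

0x26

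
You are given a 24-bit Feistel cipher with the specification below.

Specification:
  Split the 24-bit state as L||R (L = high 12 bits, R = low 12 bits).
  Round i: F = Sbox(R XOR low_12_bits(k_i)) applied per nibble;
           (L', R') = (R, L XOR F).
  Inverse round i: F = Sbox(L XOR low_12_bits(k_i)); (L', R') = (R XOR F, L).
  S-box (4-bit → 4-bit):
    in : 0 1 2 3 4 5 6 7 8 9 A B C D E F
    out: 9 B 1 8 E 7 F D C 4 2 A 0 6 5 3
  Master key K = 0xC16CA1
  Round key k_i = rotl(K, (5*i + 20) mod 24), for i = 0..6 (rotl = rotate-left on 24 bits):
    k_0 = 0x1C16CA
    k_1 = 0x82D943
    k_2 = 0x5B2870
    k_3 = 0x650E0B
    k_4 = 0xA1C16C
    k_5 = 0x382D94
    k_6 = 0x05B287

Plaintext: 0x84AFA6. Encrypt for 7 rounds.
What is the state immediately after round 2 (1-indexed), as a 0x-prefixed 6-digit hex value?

s_0 = plaintext = 0x84AFA6
s_1 = Round(s_0, k_0) = 0xFA6CBA
s_2 = Round(s_1, k_1) = 0xCBA892
s_3 = Round(s_2, k_2) = 0x8925EB
s_4 = Round(s_3, k_3) = 0x5EB2CB
s_5 = Round(s_4, k_4) = 0x2CBDC6
s_6 = Round(s_5, k_5) = 0xDC6BBA
s_7 = Round(s_6, k_6) = 0xBBA940

0xCBA892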